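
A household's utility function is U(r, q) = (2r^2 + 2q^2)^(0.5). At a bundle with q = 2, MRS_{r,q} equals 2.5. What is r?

For CES with ρ = 2, MRS = (q/r)^(-1).
Setting (2/r)^(-1) = 2.5 gives 2/r = 0.4 and r = 5.

r = 5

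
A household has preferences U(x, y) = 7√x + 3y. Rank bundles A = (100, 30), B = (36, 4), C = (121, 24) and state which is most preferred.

Evaluate utility at each bundle:
U(A) = 160.000.
U(B) = 54.000.
U(C) = 149.000.
Highest utility is A, so A ≻ C ≻ B.

Bundle A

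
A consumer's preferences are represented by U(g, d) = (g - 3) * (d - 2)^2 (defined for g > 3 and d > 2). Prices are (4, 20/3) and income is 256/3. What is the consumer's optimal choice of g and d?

MU_g = (d−2)^2, MU_d = 2·(g−3)·(d−2).
MRS = (1/2)·(d−2)/(g−3).
Tangency: set MRS = p_g/p_d = 4/(20/3) = 0.6.
So (1/2)·(d − 2)/(g − 3) = 0.6, i.e. (d − 2) = 1.2·(g − 3).
Rewrite the budget in excess-of-subsistence terms: 4·(g − 3) + (20/3)·(d − 2) = 256/3 − 4·3 − (20/3)·2 = 60.
Substituting, 12·(g − 3) = 60, so g − 3 = 5 and g* = 8.
Then d − 2 = 1.2·5 = 6, so d* = 8.

g* = 8, d* = 8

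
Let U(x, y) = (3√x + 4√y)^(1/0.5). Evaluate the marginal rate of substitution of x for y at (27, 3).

MRS = 0.25

For CES with ρ = 0.5, MRS = (3/4)·√(y/x).
At (27, 3): MRS = 0.25.
That is, one extra unit of x is worth 0.25 units of y at the margin.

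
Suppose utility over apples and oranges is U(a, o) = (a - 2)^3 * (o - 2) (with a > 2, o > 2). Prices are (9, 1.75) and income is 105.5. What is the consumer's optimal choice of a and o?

MU_a = 3·(a−2)^2·(o−2), MU_o = (a−2)^3.
MRS = (3/1)·(o−2)/(a−2).
Tangency: set MRS = p_a/p_o = 9/1.75 = 36/7.
So (3/1)·(o − 2)/(a − 2) = 36/7, i.e. (o − 2) = (12/7)·(a − 2).
Rewrite the budget in excess-of-subsistence terms: 9·(a − 2) + 1.75·(o − 2) = 105.5 − 9·2 − 1.75·2 = 84.
Substituting, 12·(a − 2) = 84, so a − 2 = 7 and a* = 9.
Then o − 2 = (12/7)·7 = 12, so o* = 14.

a* = 9, o* = 14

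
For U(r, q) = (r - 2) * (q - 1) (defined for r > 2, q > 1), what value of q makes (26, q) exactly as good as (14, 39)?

q = 20

U(14, 39) = 456.
Set U(26, q) = 456 and solve.
With r = 26: (26 − 2) = 24, so (q − 1) = 456/24 = 19.
So q = 1 + 19 = 20.
Check: U(26, 20) = 456.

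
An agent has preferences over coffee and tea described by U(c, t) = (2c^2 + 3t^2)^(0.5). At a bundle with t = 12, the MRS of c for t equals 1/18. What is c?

For CES with ρ = 2, MRS = (2/3)·(t/c)^(-1).
Setting (2/3)·(12/c)^(-1) = 1/18 gives (12/c)^(-1) = 1/12, so 12/c = 12 and c = 1.

c = 1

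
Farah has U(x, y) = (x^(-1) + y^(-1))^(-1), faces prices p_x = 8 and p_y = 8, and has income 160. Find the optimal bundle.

For CES with ρ = -1, MRS = (y/x)^2.
Tangency: set MRS = p_x/p_y = 8/8 = 1.
So (y/x)^2 = 1; taking the square root, y/x = 1, i.e. y = x.
Substitute into the budget 8·x + 8·y = 160: 16·x = 160, so x* = 10 and y* = 10.

x* = 10, y* = 10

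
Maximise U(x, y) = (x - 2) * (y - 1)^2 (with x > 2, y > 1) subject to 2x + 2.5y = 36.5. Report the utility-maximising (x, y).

x* = 7, y* = 9

MU_x = (y−1)^2, MU_y = 2·(x−2)·(y−1).
MRS = (1/2)·(y−1)/(x−2).
Tangency: set MRS = p_x/p_y = 2/2.5 = 0.8.
So (1/2)·(y − 1)/(x − 2) = 0.8, i.e. (y − 1) = 1.6·(x − 2).
Rewrite the budget in excess-of-subsistence terms: 2·(x − 2) + 2.5·(y − 1) = 36.5 − 2·2 − 2.5·1 = 30.
Substituting, 6·(x − 2) = 30, so x − 2 = 5 and x* = 7.
Then y − 1 = 1.6·5 = 8, so y* = 9.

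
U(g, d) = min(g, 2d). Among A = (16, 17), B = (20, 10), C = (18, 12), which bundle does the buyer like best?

Evaluate utility at each bundle:
U(A) = 16.
U(B) = 20.
U(C) = 18.
Highest utility is B, so B ≻ C ≻ A.

Bundle B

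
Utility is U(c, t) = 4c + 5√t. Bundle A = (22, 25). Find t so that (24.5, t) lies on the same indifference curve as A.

t = 9

U(22, 25) = 113.
Set U(24.5, t) = 113 and solve.
With c = 24.5: 5√t = 113 − 4·24.5 = 15, so √t = 3 and t = 9.
Check: U(24.5, 9) = 113.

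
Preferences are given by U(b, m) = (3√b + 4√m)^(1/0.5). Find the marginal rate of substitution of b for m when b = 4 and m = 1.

MRS = 0.375

For CES with ρ = 0.5, MRS = (3/4)·√(m/b).
At (4, 1): MRS = 0.375.
That is, one extra unit of b is worth 0.375 units of m at the margin.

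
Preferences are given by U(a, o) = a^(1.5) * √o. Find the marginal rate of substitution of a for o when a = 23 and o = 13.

MRS = 39/23

MU_a = 1.5·√a·√o and MU_o = 0.5·a^(1.5)·o^(-0.5).
MRS = MU_a/MU_o = (3)·o/a.
At (23, 13): MRS = 39/23.
So at (23, 13) the consumer would give up 39/23 units of o for one more unit of a.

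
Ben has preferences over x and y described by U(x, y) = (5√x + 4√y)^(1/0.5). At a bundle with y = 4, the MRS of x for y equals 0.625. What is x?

For CES with ρ = 0.5, MRS = (5/4)·√(y/x).
Setting (5/4)·√(4/x) = 0.625 gives √(4/x) = 0.5, so 4/x = 0.25 and x = 16.

x = 16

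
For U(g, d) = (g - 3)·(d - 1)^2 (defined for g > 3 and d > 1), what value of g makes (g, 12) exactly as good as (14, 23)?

g = 47

U(14, 23) = 5324.
Set U(g, 12) = 5324 and solve.
With d = 12: (12 − 1)^2 = 121, so (g − 3) = 5324/121 = 44.
So g = 3 + 44 = 47.
Check: U(47, 12) = 5324.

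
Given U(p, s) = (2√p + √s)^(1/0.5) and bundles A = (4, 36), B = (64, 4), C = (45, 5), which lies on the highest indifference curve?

Bundle B

Evaluate utility at each bundle:
U(A) = 100.000.
U(B) = 324.000.
U(C) = 245.000.
Highest utility is B, so B ≻ C ≻ A.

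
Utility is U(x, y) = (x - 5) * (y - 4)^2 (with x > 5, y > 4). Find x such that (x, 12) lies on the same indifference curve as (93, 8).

x = 27

U(93, 8) = 1408.
Set U(x, 12) = 1408 and solve.
With y = 12: (12 − 4)^2 = 64, so (x − 5) = 1408/64 = 22.
So x = 5 + 22 = 27.
Check: U(27, 12) = 1408.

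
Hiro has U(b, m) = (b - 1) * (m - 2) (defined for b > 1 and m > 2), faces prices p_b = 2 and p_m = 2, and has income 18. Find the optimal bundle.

MU_b = (m−2), MU_m = (b−1).
MRS = (m−2)/(b−1).
Tangency: set MRS = p_b/p_m = 2/2 = 1.
So (m − 2)/(b − 1) = 1, i.e. (m − 2) = (b − 1).
Rewrite the budget in excess-of-subsistence terms: 2·(b − 1) + 2·(m − 2) = 18 − 2·1 − 2·2 = 12.
Substituting, 4·(b − 1) = 12, so b − 1 = 3 and b* = 4.
Then m − 2 = 3, so m* = 5.

b* = 4, m* = 5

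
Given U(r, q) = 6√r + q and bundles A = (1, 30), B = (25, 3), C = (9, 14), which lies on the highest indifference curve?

Bundle A

Evaluate utility at each bundle:
U(A) = 36.000.
U(B) = 33.000.
U(C) = 32.000.
Highest utility is A, so A ≻ B ≻ C.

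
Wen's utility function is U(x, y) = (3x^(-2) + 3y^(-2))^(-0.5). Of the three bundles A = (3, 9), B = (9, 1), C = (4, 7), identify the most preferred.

Bundle C

Evaluate utility at each bundle:
U(A) = 1.643.
U(B) = 0.574.
U(C) = 2.005.
Highest utility is C, so C ≻ A ≻ B.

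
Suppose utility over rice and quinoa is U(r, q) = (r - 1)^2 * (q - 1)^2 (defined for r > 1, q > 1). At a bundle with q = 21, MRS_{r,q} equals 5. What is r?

MU_r = 2·(r−1)·(q−1)^2, MU_q = 2·(r−1)^2·(q−1).
MRS = (q−1)/(r−1).
Substitute q = 21: MRS = 20/(r − 1). Setting this equal to 5 gives r − 1 = 20/5 = 4, so r = 5.

r = 5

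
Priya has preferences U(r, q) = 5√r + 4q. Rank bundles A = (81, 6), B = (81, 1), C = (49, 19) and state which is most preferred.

Evaluate utility at each bundle:
U(A) = 69.000.
U(B) = 49.000.
U(C) = 111.000.
Highest utility is C, so C ≻ A ≻ B.

Bundle C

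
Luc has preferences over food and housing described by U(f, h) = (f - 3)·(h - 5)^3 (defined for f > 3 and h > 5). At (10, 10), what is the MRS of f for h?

MRS = 5/21

MU_f = (h−5)^3, MU_h = 3·(f−3)·(h−5)^2.
MRS = (1/3)·(h−5)/(f−3).
At (10, 10): MRS = 5/21.
So at (10, 10) the consumer would give up 5/21 units of h for one more unit of f.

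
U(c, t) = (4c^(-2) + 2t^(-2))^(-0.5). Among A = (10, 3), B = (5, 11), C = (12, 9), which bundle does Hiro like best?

Bundle C

Evaluate utility at each bundle:
U(A) = 1.953.
U(B) = 2.380.
U(C) = 4.366.
Highest utility is C, so C ≻ B ≻ A.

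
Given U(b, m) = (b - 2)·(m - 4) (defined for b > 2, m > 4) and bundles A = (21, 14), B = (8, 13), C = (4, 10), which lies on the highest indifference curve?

Evaluate utility at each bundle:
U(A) = 190.
U(B) = 54.
U(C) = 12.
Highest utility is A, so A ≻ B ≻ C.

Bundle A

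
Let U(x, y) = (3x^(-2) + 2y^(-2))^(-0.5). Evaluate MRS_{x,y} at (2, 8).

For CES with ρ = -2, MRS = (3/2)·(y/x)^3.
At (2, 8): MRS = 96.
So at (2, 8) the consumer would give up 96 units of y for one more unit of x.

MRS = 96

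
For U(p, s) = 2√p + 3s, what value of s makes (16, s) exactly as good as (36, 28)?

U(36, 28) = 96.
Set U(16, s) = 96 and solve.
With p = 16: √16 = 4, so 3s = 96 − 2·4 = 88 and s = 88/3.
Check: U(16, 88/3) = 96.

s = 88/3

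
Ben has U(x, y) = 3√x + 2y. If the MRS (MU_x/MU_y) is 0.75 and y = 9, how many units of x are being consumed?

MU_x = 3/(2√x), MU_y = 2.
MRS = 3/(2√x) ÷ 2.
MRS depends only on x: 0.75/√x = 0.75 ⇒ √x = 0.75/0.75 = 1 ⇒ x = 1.

x = 1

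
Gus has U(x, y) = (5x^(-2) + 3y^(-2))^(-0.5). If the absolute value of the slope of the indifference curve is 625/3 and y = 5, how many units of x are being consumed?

x = 1

For CES with ρ = -2, MRS = (5/3)·(y/x)^3.
Setting (5/3)·(5/x)^3 = 625/3 gives (5/x)^3 = 125, so 5/x = 5 and x = 1.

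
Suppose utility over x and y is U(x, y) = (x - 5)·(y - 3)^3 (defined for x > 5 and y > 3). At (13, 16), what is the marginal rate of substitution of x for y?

MU_x = (y−3)^3, MU_y = 3·(x−5)·(y−3)^2.
MRS = (1/3)·(y−3)/(x−5).
At (13, 16): MRS = 13/24.
That is, one extra unit of x is worth 13/24 units of y at the margin.

MRS = 13/24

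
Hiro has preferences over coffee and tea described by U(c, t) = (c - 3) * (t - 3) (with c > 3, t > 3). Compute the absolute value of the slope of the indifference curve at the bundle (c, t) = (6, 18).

MU_c = (t−3), MU_t = (c−3).
MRS = (t−3)/(c−3).
At (6, 18): MRS = 5.
That is, one extra unit of c is worth 5 units of t at the margin.

MRS = 5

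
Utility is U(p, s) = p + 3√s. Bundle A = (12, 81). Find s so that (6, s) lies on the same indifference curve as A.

s = 121

U(12, 81) = 39.
Set U(6, s) = 39 and solve.
With p = 6: 3√s = 39 − 6 = 33, so √s = 11 and s = 121.
Check: U(6, 121) = 39.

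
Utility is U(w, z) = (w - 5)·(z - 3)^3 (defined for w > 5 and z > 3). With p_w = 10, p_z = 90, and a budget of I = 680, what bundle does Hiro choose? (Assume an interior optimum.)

w* = 14, z* = 6

MU_w = (z−3)^3, MU_z = 3·(w−5)·(z−3)^2.
MRS = (1/3)·(z−3)/(w−5).
Tangency: set MRS = p_w/p_z = 10/90 = 1/9.
So (1/3)·(z − 3)/(w − 5) = 1/9, i.e. (z − 3) = (1/3)·(w − 5).
Rewrite the budget in excess-of-subsistence terms: 10·(w − 5) + 90·(z − 3) = 680 − 10·5 − 90·3 = 360.
Substituting, 40·(w − 5) = 360, so w − 5 = 9 and w* = 14.
Then z − 3 = (1/3)·9 = 3, so z* = 6.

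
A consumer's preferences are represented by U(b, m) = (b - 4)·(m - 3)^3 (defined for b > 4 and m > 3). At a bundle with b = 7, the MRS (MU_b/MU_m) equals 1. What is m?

m = 12

MU_b = (m−3)^3, MU_m = 3·(b−4)·(m−3)^2.
MRS = (1/3)·(m−3)/(b−4).
Substitute b = 7: MRS = (m − 3)/9. Setting this equal to 1 gives m − 3 = 1·9 = 9, so m = 12.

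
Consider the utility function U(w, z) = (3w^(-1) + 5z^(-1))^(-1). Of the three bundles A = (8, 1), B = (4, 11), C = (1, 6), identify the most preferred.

Bundle B

Evaluate utility at each bundle:
U(A) = 0.186.
U(B) = 0.830.
U(C) = 0.261.
Highest utility is B, so B ≻ C ≻ A.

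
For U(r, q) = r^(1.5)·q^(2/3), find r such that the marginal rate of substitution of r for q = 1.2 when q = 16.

r = 30

MU_r = 1.5·√r·q^(2/3) and MU_q = 2/3·r^(1.5)·q^(-1/3).
MRS = MU_r/MU_q = (2.25)·q/r.
Substitute q = 16: MRS = 36/r. Setting 36/r = 1.2 gives r = 36/1.2 = 30.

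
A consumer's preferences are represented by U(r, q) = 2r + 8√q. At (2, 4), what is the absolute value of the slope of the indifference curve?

MRS = 1

MU_r = 2, MU_q = 8/(2√q).
MRS = 2 ÷ (8/(2√q)).
At (2, 4): MRS = 1.
So at (2, 4) the consumer would give up 1 units of q for one more unit of r.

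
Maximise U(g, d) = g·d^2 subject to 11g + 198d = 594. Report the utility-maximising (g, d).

g* = 18, d* = 2

MU_g = d^2 and MU_d = 2·g·d.
MRS = MU_g/MU_d = (1/2)·d/g.
Tangency: set MRS = p_g/p_d = 11/198 = 1/18.
So (1/2)·d/g = 1/18, i.e. d = (1/9)·g.
Substitute into the budget 11·g + 198·d = 594: 33·g = 594, so g* = 18.
Then d* = (1/9)·18 = 2.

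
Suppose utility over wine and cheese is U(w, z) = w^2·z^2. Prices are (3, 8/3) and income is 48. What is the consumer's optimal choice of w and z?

MU_w = 2·w·z^2 and MU_z = 2·w^2·z.
MRS = MU_w/MU_z = z/w.
Tangency: set MRS = p_w/p_z = 3/(8/3) = 1.125.
So z/w = 1.125, i.e. z = 1.125·w.
Substitute into the budget 3·w + (8/3)·z = 48: 6·w = 48, so w* = 8.
Then z* = 1.125·8 = 9.

w* = 8, z* = 9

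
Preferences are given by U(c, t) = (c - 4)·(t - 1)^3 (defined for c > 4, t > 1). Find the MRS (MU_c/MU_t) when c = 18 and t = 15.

MU_c = (t−1)^3, MU_t = 3·(c−4)·(t−1)^2.
MRS = (1/3)·(t−1)/(c−4).
At (18, 15): MRS = 1/3.
So at (18, 15) the consumer would give up 1/3 units of t for one more unit of c.

MRS = 1/3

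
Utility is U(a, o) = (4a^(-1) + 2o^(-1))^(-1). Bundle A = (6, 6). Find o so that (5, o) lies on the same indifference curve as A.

U depends on (a, o) only through S = 4a^(-1) + 2o^(-1), so equal utility means equal S. At (6, 6): S = 1.
With a = 5: 4·5^(-1) = 0.8, so 2o^(-1) = 1 − 0.8 = 0.2, i.e. o^(-1) = 0.1.
Hence o = 1/0.1 = 10.
Check: U(5, 10) = 1.

o = 10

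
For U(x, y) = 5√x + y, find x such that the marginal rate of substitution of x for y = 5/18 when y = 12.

MU_x = 5/(2√x), MU_y = 1.
MRS = 5/(2√x) ÷ 1.
MRS depends only on x: 2.5/√x = 5/18 ⇒ √x = 2.5/(5/18) = 9 ⇒ x = 81.

x = 81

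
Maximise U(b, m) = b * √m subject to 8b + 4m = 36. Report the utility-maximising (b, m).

MU_b = √m and MU_m = 0.5·b·m^(-0.5).
MRS = MU_b/MU_m = (2)·m/b.
Tangency: set MRS = p_b/p_m = 8/4 = 2.
So (2)·m/b = 2, i.e. m = b.
Substitute into the budget 8·b + 4·m = 36: 12·b = 36, so b* = 3.
Then m* = 3.

b* = 3, m* = 3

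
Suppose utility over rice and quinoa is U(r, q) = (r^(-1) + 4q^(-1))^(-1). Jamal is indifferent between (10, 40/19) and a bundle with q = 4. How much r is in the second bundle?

U depends on (r, q) only through S = r^(-1) + 4q^(-1), so equal utility means equal S. At (10, 40/19): S = 2.
With q = 4: 4·4^(-1) = 1, so r^(-1) = 2 − 1 = 1.
Hence r = 1/1 = 1.
Check: U(1, 4) = 0.5.

r = 1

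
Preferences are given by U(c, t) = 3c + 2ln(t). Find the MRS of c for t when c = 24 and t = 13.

MRS = 19.5

MU_c = 3, MU_t = 2/t.
MRS = 3 ÷ (2/t).
At (24, 13): MRS = 19.5.
So at (24, 13) the consumer would give up 19.5 units of t for one more unit of c.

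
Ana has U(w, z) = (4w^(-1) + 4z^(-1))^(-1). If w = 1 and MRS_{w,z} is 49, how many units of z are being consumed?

For CES with ρ = -1, MRS = (z/w)^2.
Setting (z/1)^2 = 49 gives z/1 = 7 and z = 7.

z = 7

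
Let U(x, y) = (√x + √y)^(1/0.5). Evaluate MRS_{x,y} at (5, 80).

MRS = 4

For CES with ρ = 0.5, MRS = √(y/x).
At (5, 80): MRS = 4.
So at (5, 80) the consumer would give up 4 units of y for one more unit of x.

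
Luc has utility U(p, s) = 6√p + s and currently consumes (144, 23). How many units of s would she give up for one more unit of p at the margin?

MRS = 0.25

MU_p = 6/(2√p), MU_s = 1.
MRS = 6/(2√p) ÷ 1.
At (144, 23): MRS = 0.25.
The indifference curve has slope −0.25 at this bundle.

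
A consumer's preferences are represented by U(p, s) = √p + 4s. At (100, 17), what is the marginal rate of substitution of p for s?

MU_p = 1/(2√p), MU_s = 4.
MRS = 1/(2√p) ÷ 4.
At (100, 17): MRS = 1/80.
The indifference curve has slope −1/80 at this bundle.

MRS = 1/80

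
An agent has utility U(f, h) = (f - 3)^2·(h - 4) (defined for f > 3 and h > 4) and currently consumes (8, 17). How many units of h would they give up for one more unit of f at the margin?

MU_f = 2·(f−3)·(h−4), MU_h = (f−3)^2.
MRS = (2/1)·(h−4)/(f−3).
At (8, 17): MRS = 5.2.
That is, one extra unit of f is worth 5.2 units of h at the margin.

MRS = 5.2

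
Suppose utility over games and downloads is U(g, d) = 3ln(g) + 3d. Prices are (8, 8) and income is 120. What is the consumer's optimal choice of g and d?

MU_g = 3/g, MU_d = 3.
MRS = 3/g ÷ 3.
Tangency: set MRS = p_g/p_d = 8/8 = 1.
MRS depends only on g: 1/g = 1 ⇒ g* = 1/1 = 1.
From the budget, 8·d = 120 − 8·1 = 112, so d* = 14.

g* = 1, d* = 14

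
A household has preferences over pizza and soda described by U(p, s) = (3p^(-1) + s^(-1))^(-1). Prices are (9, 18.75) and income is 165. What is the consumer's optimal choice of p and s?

p* = 10, s* = 4

For CES with ρ = -1, MRS = (3/1)·(s/p)^2.
Tangency: set MRS = p_p/p_s = 9/18.75 = 12/25.
So (s/p)^2 = 4/25; taking the square root, s/p = 0.4, i.e. s = 0.4·p.
Substitute into the budget 9·p + 18.75·s = 165: 16.5·p = 165, so p* = 10 and s* = 0.4·10 = 4.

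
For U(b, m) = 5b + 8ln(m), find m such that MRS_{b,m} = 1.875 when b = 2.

m = 3

MU_b = 5, MU_m = 8/m.
MRS = 5 ÷ (8/m).
MRS depends only on m: 0.625·m = 1.875 ⇒ m = 1.875/0.625 = 3.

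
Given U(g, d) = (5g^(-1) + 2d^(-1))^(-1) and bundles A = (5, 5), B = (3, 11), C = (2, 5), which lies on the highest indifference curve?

Bundle A

Evaluate utility at each bundle:
U(A) = 0.714.
U(B) = 0.541.
U(C) = 0.345.
Highest utility is A, so A ≻ B ≻ C.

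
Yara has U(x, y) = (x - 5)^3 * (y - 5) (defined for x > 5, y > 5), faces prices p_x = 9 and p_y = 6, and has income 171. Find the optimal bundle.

x* = 13, y* = 9

MU_x = 3·(x−5)^2·(y−5), MU_y = (x−5)^3.
MRS = (3/1)·(y−5)/(x−5).
Tangency: set MRS = p_x/p_y = 9/6 = 1.5.
So (3/1)·(y − 5)/(x − 5) = 1.5, i.e. (y − 5) = 0.5·(x − 5).
Rewrite the budget in excess-of-subsistence terms: 9·(x − 5) + 6·(y − 5) = 171 − 9·5 − 6·5 = 96.
Substituting, 12·(x − 5) = 96, so x − 5 = 8 and x* = 13.
Then y − 5 = 0.5·8 = 4, so y* = 9.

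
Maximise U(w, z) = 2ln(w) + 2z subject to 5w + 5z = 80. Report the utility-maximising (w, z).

w* = 1, z* = 15

MU_w = 2/w, MU_z = 2.
MRS = 2/w ÷ 2.
Tangency: set MRS = p_w/p_z = 5/5 = 1.
MRS depends only on w: 1/w = 1 ⇒ w* = 1/1 = 1.
From the budget, 5·z = 80 − 5·1 = 75, so z* = 15.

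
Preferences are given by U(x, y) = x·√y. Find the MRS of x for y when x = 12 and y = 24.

MRS = 4

MU_x = √y and MU_y = 0.5·x·y^(-0.5).
MRS = MU_x/MU_y = (2)·y/x.
At (12, 24): MRS = 4.
The indifference curve has slope −4 at this bundle.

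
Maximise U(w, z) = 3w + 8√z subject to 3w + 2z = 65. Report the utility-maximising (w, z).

w* = 19, z* = 4

MU_w = 3, MU_z = 8/(2√z).
MRS = 3 ÷ (8/(2√z)).
Tangency: set MRS = p_w/p_z = 3/2 = 1.5.
MRS depends only on z: 0.75·√z = 1.5 ⇒ √z = 1.5/0.75 = 2 ⇒ z* = 4.
From the budget, 3·w = 65 − 2·4 = 57, so w* = 19.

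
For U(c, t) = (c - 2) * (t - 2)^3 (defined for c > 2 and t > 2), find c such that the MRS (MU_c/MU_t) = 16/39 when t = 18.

MU_c = (t−2)^3, MU_t = 3·(c−2)·(t−2)^2.
MRS = (1/3)·(t−2)/(c−2).
Substitute t = 18: MRS = (16/3)/(c − 2). Setting this equal to 16/39 gives c − 2 = (16/3)/(16/39) = 13, so c = 15.

c = 15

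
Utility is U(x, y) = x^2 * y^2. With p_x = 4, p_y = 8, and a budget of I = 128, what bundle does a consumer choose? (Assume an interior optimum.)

x* = 16, y* = 8

MU_x = 2·x·y^2 and MU_y = 2·x^2·y.
MRS = MU_x/MU_y = y/x.
Tangency: set MRS = p_x/p_y = 4/8 = 0.5.
So y/x = 0.5, i.e. y = 0.5·x.
Substitute into the budget 4·x + 8·y = 128: 8·x = 128, so x* = 16.
Then y* = 0.5·16 = 8.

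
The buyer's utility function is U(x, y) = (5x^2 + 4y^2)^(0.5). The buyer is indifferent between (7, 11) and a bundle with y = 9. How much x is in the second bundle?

x = 9

U depends on (x, y) only through S = 5x^2 + 4y^2, so equal utility means equal S. At (7, 11): S = 729.
With y = 9: 4·9^2 = 324, so 5x^2 = 729 − 324 = 405, i.e. x^2 = 81.
Hence x = √81 = 9.
Check: U(9, 9) = 27.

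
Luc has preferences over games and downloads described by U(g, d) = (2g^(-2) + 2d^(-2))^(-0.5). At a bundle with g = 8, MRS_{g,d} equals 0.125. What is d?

For CES with ρ = -2, MRS = (d/g)^3.
Setting (d/8)^3 = 0.125 gives d/8 = 0.5 and d = 4.

d = 4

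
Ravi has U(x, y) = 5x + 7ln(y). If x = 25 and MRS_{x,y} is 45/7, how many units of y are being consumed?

y = 9

MU_x = 5, MU_y = 7/y.
MRS = 5 ÷ (7/y).
MRS depends only on y: (5/7)·y = 45/7 ⇒ y = (45/7)/(5/7) = 9.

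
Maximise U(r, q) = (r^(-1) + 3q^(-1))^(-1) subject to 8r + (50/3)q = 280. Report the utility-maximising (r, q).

For CES with ρ = -1, MRS = (1/3)·(q/r)^2.
Tangency: set MRS = p_r/p_q = 8/(50/3) = 12/25.
So (q/r)^2 = 36/25; taking the square root, q/r = 1.2, i.e. q = 1.2·r.
Substitute into the budget 8·r + (50/3)·q = 280: 28·r = 280, so r* = 10 and q* = 1.2·10 = 12.

r* = 10, q* = 12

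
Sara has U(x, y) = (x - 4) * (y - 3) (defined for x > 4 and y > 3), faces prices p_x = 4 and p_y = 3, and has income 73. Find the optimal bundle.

MU_x = (y−3), MU_y = (x−4).
MRS = (y−3)/(x−4).
Tangency: set MRS = p_x/p_y = 4/3.
So (y − 3)/(x − 4) = 4/3, i.e. (y − 3) = (4/3)·(x − 4).
Rewrite the budget in excess-of-subsistence terms: 4·(x − 4) + 3·(y − 3) = 73 − 4·4 − 3·3 = 48.
Substituting, 8·(x − 4) = 48, so x − 4 = 6 and x* = 10.
Then y − 3 = (4/3)·6 = 8, so y* = 11.

x* = 10, y* = 11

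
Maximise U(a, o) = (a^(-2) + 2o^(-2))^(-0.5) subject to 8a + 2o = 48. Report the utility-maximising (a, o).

a* = 4, o* = 8

For CES with ρ = -2, MRS = (1/2)·(o/a)^3.
Tangency: set MRS = p_a/p_o = 8/2 = 4.
So (o/a)^3 = 8; taking the cube root, o/a = 2, i.e. o = 2·a.
Substitute into the budget 8·a + 2·o = 48: 12·a = 48, so a* = 4 and o* = 2·4 = 8.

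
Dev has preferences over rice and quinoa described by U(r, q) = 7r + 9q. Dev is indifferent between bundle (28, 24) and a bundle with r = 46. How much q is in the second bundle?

q = 10

U(28, 24) = 412.
Set U(46, q) = 412 and solve.
7·46 + 9q = 412 ⇒ 9q = 90 ⇒ q = 10.
Check: U(46, 10) = 412.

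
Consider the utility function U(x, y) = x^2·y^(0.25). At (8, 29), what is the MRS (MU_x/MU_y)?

MU_x = 2·x·y^(0.25) and MU_y = 0.25·x^2·y^(-0.75).
MRS = MU_x/MU_y = (8)·y/x.
At (8, 29): MRS = 29.
That is, one extra unit of x is worth 29 units of y at the margin.

MRS = 29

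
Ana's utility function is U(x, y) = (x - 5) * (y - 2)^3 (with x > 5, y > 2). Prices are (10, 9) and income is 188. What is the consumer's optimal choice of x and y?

x* = 8, y* = 12

MU_x = (y−2)^3, MU_y = 3·(x−5)·(y−2)^2.
MRS = (1/3)·(y−2)/(x−5).
Tangency: set MRS = p_x/p_y = 10/9.
So (1/3)·(y − 2)/(x − 5) = 10/9, i.e. (y − 2) = (10/3)·(x − 5).
Rewrite the budget in excess-of-subsistence terms: 10·(x − 5) + 9·(y − 2) = 188 − 10·5 − 9·2 = 120.
Substituting, 40·(x − 5) = 120, so x − 5 = 3 and x* = 8.
Then y − 2 = (10/3)·3 = 10, so y* = 12.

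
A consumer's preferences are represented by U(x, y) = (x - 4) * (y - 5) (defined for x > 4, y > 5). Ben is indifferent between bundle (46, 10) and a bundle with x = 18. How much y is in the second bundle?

y = 20

U(46, 10) = 210.
Set U(18, y) = 210 and solve.
With x = 18: (18 − 4) = 14, so (y − 5) = 210/14 = 15.
So y = 5 + 15 = 20.
Check: U(18, 20) = 210.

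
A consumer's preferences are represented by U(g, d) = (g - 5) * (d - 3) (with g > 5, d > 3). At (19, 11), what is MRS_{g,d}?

MRS = 4/7

MU_g = (d−3), MU_d = (g−5).
MRS = (d−3)/(g−5).
At (19, 11): MRS = 4/7.
So at (19, 11) the consumer would give up 4/7 units of d for one more unit of g.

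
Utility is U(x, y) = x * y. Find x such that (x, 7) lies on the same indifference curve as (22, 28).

x = 88

U(22, 28) = 616.
Set U(x, 7) = 616 and solve.
With y = 7: x = 616/7 = 88.
Check: U(88, 7) = 616.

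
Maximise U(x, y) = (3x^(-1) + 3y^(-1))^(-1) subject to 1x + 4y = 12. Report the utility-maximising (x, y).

For CES with ρ = -1, MRS = (y/x)^2.
Tangency: set MRS = p_x/p_y = 1/4 = 0.25.
So (y/x)^2 = 0.25; taking the square root, y/x = 0.5, i.e. y = 0.5·x.
Substitute into the budget 1·x + 4·y = 12: 3·x = 12, so x* = 4 and y* = 0.5·4 = 2.

x* = 4, y* = 2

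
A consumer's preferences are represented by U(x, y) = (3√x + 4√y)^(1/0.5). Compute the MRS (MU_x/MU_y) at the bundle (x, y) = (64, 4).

MRS = 3/16

For CES with ρ = 0.5, MRS = (3/4)·√(y/x).
At (64, 4): MRS = 3/16.
That is, one extra unit of x is worth 3/16 units of y at the margin.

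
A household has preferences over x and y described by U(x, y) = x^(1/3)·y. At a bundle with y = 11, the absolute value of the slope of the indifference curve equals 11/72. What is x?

MU_x = 1/3·x^(-2/3)·y and MU_y = x^(1/3).
MRS = MU_x/MU_y = (1/3)·y/x.
Substitute y = 11: MRS = (11/3)/x. Setting (11/3)/x = 11/72 gives x = (11/3)/(11/72) = 24.

x = 24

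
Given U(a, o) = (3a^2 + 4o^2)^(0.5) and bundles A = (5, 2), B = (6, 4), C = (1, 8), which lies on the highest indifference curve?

Bundle C

Evaluate utility at each bundle:
U(A) = 9.539.
U(B) = 13.115.
U(C) = 16.093.
Highest utility is C, so C ≻ B ≻ A.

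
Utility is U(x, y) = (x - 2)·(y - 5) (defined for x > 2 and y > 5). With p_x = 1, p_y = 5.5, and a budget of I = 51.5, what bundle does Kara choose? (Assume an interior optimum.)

MU_x = (y−5), MU_y = (x−2).
MRS = (y−5)/(x−2).
Tangency: set MRS = p_x/p_y = 1/5.5 = 2/11.
So (y − 5)/(x − 2) = 2/11, i.e. (y − 5) = (2/11)·(x − 2).
Rewrite the budget in excess-of-subsistence terms: 1·(x − 2) + 5.5·(y − 5) = 51.5 − 1·2 − 5.5·5 = 22.
Substituting, 2·(x − 2) = 22, so x − 2 = 11 and x* = 13.
Then y − 5 = (2/11)·11 = 2, so y* = 7.

x* = 13, y* = 7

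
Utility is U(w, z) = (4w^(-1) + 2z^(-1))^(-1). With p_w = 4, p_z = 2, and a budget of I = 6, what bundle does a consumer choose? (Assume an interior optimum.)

w* = 1, z* = 1

For CES with ρ = -1, MRS = (4/2)·(z/w)^2.
Tangency: set MRS = p_w/p_z = 4/2 = 2.
So (z/w)^2 = 1; taking the square root, z/w = 1, i.e. z = w.
Substitute into the budget 4·w + 2·z = 6: 6·w = 6, so w* = 1 and z* = 1.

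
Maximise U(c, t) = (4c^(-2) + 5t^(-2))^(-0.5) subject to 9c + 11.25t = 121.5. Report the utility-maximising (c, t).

For CES with ρ = -2, MRS = (4/5)·(t/c)^3.
Tangency: set MRS = p_c/p_t = 9/11.25 = 0.8.
So (t/c)^3 = 1; taking the cube root, t/c = 1, i.e. t = c.
Substitute into the budget 9·c + 11.25·t = 121.5: 20.25·c = 121.5, so c* = 6 and t* = 6.

c* = 6, t* = 6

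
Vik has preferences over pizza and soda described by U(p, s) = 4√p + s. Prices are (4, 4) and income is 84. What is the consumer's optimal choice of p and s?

MU_p = 4/(2√p), MU_s = 1.
MRS = 4/(2√p) ÷ 1.
Tangency: set MRS = p_p/p_s = 4/4 = 1.
MRS depends only on p: 2/√p = 1 ⇒ √p = 2/1 = 2 ⇒ p* = 4.
From the budget, 4·s = 84 − 4·4 = 68, so s* = 17.

p* = 4, s* = 17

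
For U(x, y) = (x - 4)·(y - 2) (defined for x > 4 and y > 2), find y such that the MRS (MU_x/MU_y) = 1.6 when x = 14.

MU_x = (y−2), MU_y = (x−4).
MRS = (y−2)/(x−4).
Substitute x = 14: MRS = (y − 2)/10. Setting this equal to 1.6 gives y − 2 = 1.6·10 = 16, so y = 18.

y = 18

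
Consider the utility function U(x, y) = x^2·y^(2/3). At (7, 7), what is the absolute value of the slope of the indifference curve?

MRS = 3

MU_x = 2·x·y^(2/3) and MU_y = 2/3·x^2·y^(-1/3).
MRS = MU_x/MU_y = (3)·y/x.
At (7, 7): MRS = 3.
So at (7, 7) the consumer would give up 3 units of y for one more unit of x.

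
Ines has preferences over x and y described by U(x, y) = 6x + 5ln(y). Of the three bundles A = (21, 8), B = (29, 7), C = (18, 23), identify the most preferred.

Evaluate utility at each bundle:
U(A) = 136.397.
U(B) = 183.730.
U(C) = 123.677.
Highest utility is B, so B ≻ A ≻ C.

Bundle B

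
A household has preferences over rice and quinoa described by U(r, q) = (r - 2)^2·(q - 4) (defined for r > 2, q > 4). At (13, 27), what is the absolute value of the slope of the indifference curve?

MU_r = 2·(r−2)·(q−4), MU_q = (r−2)^2.
MRS = (2/1)·(q−4)/(r−2).
At (13, 27): MRS = 46/11.
The indifference curve has slope −46/11 at this bundle.

MRS = 46/11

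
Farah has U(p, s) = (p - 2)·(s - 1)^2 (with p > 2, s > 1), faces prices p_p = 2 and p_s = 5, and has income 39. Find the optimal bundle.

MU_p = (s−1)^2, MU_s = 2·(p−2)·(s−1).
MRS = (1/2)·(s−1)/(p−2).
Tangency: set MRS = p_p/p_s = 2/5 = 0.4.
So (1/2)·(s − 1)/(p − 2) = 0.4, i.e. (s − 1) = 0.8·(p − 2).
Rewrite the budget in excess-of-subsistence terms: 2·(p − 2) + 5·(s − 1) = 39 − 2·2 − 5·1 = 30.
Substituting, 6·(p − 2) = 30, so p − 2 = 5 and p* = 7.
Then s − 1 = 0.8·5 = 4, so s* = 5.

p* = 7, s* = 5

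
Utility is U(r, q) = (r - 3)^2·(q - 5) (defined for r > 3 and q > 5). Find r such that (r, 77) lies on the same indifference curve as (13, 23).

r = 8

U(13, 23) = 1800.
Set U(r, 77) = 1800 and solve.
With q = 77: (77 − 5) = 72, so (r − 3)^2 = 1800/72 = 25.
Taking the square root (with r > 3): r − 3 = 5, so r = 8.
Check: U(8, 77) = 1800.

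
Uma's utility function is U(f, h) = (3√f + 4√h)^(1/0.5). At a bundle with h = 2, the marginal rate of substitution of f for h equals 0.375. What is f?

f = 8

For CES with ρ = 0.5, MRS = (3/4)·√(h/f).
Setting (3/4)·√(2/f) = 0.375 gives √(2/f) = 0.5, so 2/f = 0.25 and f = 8.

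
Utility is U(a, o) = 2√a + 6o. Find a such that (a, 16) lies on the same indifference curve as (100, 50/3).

a = 144

U(100, 50/3) = 120.
Set U(a, 16) = 120 and solve.
With o = 16: 2√a = 120 − 6·16 = 24, so √a = 12 and a = 144.
Check: U(144, 16) = 120.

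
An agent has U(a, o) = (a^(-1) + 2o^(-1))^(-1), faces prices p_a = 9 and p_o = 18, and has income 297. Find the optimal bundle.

a* = 11, o* = 11

For CES with ρ = -1, MRS = (1/2)·(o/a)^2.
Tangency: set MRS = p_a/p_o = 9/18 = 0.5.
So (o/a)^2 = 1; taking the square root, o/a = 1, i.e. o = a.
Substitute into the budget 9·a + 18·o = 297: 27·a = 297, so a* = 11 and o* = 11.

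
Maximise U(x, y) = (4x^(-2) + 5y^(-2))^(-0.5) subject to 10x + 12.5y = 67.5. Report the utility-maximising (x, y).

x* = 3, y* = 3

For CES with ρ = -2, MRS = (4/5)·(y/x)^3.
Tangency: set MRS = p_x/p_y = 10/12.5 = 0.8.
So (y/x)^3 = 1; taking the cube root, y/x = 1, i.e. y = x.
Substitute into the budget 10·x + 12.5·y = 67.5: 22.5·x = 67.5, so x* = 3 and y* = 3.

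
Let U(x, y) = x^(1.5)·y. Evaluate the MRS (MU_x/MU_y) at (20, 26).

MRS = 1.95

MU_x = 1.5·√x·y and MU_y = x^(1.5).
MRS = MU_x/MU_y = (1.5)·y/x.
At (20, 26): MRS = 1.95.
So at (20, 26) the consumer would give up 1.95 units of y for one more unit of x.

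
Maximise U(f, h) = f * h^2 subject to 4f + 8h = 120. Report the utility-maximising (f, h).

f* = 10, h* = 10

MU_f = h^2 and MU_h = 2·f·h.
MRS = MU_f/MU_h = (1/2)·h/f.
Tangency: set MRS = p_f/p_h = 4/8 = 0.5.
So (1/2)·h/f = 0.5, i.e. h = f.
Substitute into the budget 4·f + 8·h = 120: 12·f = 120, so f* = 10.
Then h* = 10.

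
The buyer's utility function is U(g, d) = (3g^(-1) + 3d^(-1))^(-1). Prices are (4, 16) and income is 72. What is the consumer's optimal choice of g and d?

g* = 6, d* = 3

For CES with ρ = -1, MRS = (d/g)^2.
Tangency: set MRS = p_g/p_d = 4/16 = 0.25.
So (d/g)^2 = 0.25; taking the square root, d/g = 0.5, i.e. d = 0.5·g.
Substitute into the budget 4·g + 16·d = 72: 12·g = 72, so g* = 6 and d* = 0.5·6 = 3.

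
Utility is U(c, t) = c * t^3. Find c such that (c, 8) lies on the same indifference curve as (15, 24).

U(15, 24) = 207360.
Set U(c, 8) = 207360 and solve.
With t = 8: 8^3 = 512, so c = 207360/512 = 405.
Check: U(405, 8) = 207360.

c = 405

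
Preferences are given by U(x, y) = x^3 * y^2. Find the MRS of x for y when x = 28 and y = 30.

MRS = 45/28

MU_x = 3·x^2·y^2 and MU_y = 2·x^3·y.
MRS = MU_x/MU_y = (3/2)·y/x.
At (28, 30): MRS = 45/28.
So at (28, 30) the consumer would give up 45/28 units of y for one more unit of x.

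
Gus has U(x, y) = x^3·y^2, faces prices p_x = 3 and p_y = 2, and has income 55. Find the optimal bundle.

x* = 11, y* = 11

MU_x = 3·x^2·y^2 and MU_y = 2·x^3·y.
MRS = MU_x/MU_y = (3/2)·y/x.
Tangency: set MRS = p_x/p_y = 3/2 = 1.5.
So (3/2)·y/x = 1.5, i.e. y = x.
Substitute into the budget 3·x + 2·y = 55: 5·x = 55, so x* = 11.
Then y* = 11.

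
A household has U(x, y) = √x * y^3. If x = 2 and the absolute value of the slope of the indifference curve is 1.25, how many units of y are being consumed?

y = 15

MU_x = 0.5·x^(-0.5)·y^3 and MU_y = 3·√x·y^2.
MRS = MU_x/MU_y = (1/6)·y/x.
Substitute x = 2: MRS = y/12. Setting y/12 = 1.25 gives y = 1.25·12 = 15.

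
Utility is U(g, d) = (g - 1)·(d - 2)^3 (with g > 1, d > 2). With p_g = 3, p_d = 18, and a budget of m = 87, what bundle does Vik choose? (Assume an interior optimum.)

MU_g = (d−2)^3, MU_d = 3·(g−1)·(d−2)^2.
MRS = (1/3)·(d−2)/(g−1).
Tangency: set MRS = p_g/p_d = 3/18 = 1/6.
So (1/3)·(d − 2)/(g − 1) = 1/6, i.e. (d − 2) = 0.5·(g − 1).
Rewrite the budget in excess-of-subsistence terms: 3·(g − 1) + 18·(d − 2) = 87 − 3·1 − 18·2 = 48.
Substituting, 12·(g − 1) = 48, so g − 1 = 4 and g* = 5.
Then d − 2 = 0.5·4 = 2, so d* = 4.

g* = 5, d* = 4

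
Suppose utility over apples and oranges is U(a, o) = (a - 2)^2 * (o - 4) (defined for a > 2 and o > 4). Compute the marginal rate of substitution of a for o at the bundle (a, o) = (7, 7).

MRS = 1.2

MU_a = 2·(a−2)·(o−4), MU_o = (a−2)^2.
MRS = (2/1)·(o−4)/(a−2).
At (7, 7): MRS = 1.2.
So at (7, 7) the consumer would give up 1.2 units of o for one more unit of a.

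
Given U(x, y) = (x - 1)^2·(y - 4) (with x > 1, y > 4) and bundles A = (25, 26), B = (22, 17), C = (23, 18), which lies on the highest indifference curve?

Evaluate utility at each bundle:
U(A) = 12672.
U(B) = 5733.
U(C) = 6776.
Highest utility is A, so A ≻ C ≻ B.

Bundle A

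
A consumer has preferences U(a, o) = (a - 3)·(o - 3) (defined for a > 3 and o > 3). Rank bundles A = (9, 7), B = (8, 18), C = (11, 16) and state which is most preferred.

Evaluate utility at each bundle:
U(A) = 24.
U(B) = 75.
U(C) = 104.
Highest utility is C, so C ≻ B ≻ A.

Bundle C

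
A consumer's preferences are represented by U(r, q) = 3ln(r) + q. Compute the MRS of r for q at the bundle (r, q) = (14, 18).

MU_r = 3/r, MU_q = 1.
MRS = 3/r ÷ 1.
At (14, 18): MRS = 3/14.
That is, one extra unit of r is worth 3/14 units of q at the margin.

MRS = 3/14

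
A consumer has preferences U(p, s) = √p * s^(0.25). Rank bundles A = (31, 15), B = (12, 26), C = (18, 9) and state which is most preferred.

Evaluate utility at each bundle:
U(A) = 10.957.
U(B) = 7.822.
U(C) = 7.348.
Highest utility is A, so A ≻ B ≻ C.

Bundle A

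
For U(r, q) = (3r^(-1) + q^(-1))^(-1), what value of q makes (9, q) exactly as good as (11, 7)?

q = 231/19

U depends on (r, q) only through S = 3r^(-1) + q^(-1), so equal utility means equal S. At (11, 7): S = 32/77.
With r = 9: 3·9^(-1) = 1/3, so q^(-1) = 32/77 − 1/3 = 19/231.
Hence q = 1/(19/231) = 231/19.
Check: U(9, 231/19) = 2.4062.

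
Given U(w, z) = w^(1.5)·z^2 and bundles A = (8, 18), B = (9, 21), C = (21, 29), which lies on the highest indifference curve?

Bundle C

Evaluate utility at each bundle:
U(A) = 7331.283.
U(B) = 11907.000.
U(C) = 80932.869.
Highest utility is C, so C ≻ B ≻ A.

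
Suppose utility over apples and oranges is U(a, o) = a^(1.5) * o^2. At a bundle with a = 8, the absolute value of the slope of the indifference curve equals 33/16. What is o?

o = 22

MU_a = 1.5·√a·o^2 and MU_o = 2·a^(1.5)·o.
MRS = MU_a/MU_o = (0.75)·o/a.
Substitute a = 8: MRS = o/(32/3). Setting o/(32/3) = 33/16 gives o = (33/16)·(32/3) = 22.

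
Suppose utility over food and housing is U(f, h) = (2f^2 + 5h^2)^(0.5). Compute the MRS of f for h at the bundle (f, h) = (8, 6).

For CES with ρ = 2, MRS = (2/5)·(h/f)^(-1).
At (8, 6): MRS = 8/15.
So at (8, 6) the consumer would give up 8/15 units of h for one more unit of f.

MRS = 8/15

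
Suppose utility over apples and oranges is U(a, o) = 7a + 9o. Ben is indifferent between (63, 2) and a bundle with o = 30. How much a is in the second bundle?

a = 27

U(63, 2) = 459.
Set U(a, 30) = 459 and solve.
7a + 9·30 = 459 ⇒ 7a = 189 ⇒ a = 27.
Check: U(27, 30) = 459.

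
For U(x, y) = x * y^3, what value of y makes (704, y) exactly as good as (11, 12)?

U(11, 12) = 19008.
Set U(704, y) = 19008 and solve.
With x = 704: y^3 = 19008/704 = 27; taking the cube root, y = 3.
Check: U(704, 3) = 19008.

y = 3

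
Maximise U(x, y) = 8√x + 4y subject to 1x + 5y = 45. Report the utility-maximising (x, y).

x* = 25, y* = 4

MU_x = 8/(2√x), MU_y = 4.
MRS = 8/(2√x) ÷ 4.
Tangency: set MRS = p_x/p_y = 1/5 = 0.2.
MRS depends only on x: 1/√x = 0.2 ⇒ √x = 1/0.2 = 5 ⇒ x* = 25.
From the budget, 5·y = 45 − 1·25 = 20, so y* = 4.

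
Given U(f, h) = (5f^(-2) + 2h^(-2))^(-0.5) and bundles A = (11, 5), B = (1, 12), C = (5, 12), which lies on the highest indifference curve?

Evaluate utility at each bundle:
U(A) = 2.871.
U(B) = 0.447.
U(C) = 2.162.
Highest utility is A, so A ≻ C ≻ B.

Bundle A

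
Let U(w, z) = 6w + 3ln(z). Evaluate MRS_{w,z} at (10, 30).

MRS = 60

MU_w = 6, MU_z = 3/z.
MRS = 6 ÷ (3/z).
At (10, 30): MRS = 60.
That is, one extra unit of w is worth 60 units of z at the margin.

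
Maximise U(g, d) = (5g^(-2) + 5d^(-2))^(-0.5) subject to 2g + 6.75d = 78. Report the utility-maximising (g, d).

For CES with ρ = -2, MRS = (d/g)^3.
Tangency: set MRS = p_g/p_d = 2/6.75 = 8/27.
So (d/g)^3 = 8/27; taking the cube root, d/g = 2/3, i.e. d = (2/3)·g.
Substitute into the budget 2·g + 6.75·d = 78: 6.5·g = 78, so g* = 12 and d* = (2/3)·12 = 8.

g* = 12, d* = 8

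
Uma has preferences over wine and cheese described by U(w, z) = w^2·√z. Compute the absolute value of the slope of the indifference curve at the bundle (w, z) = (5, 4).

MU_w = 2·w·√z and MU_z = 0.5·w^2·z^(-0.5).
MRS = MU_w/MU_z = (4)·z/w.
At (5, 4): MRS = 3.2.
That is, one extra unit of w is worth 3.2 units of z at the margin.

MRS = 3.2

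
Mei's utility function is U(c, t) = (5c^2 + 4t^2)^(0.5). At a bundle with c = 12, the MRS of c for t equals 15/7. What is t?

For CES with ρ = 2, MRS = (5/4)·(t/c)^(-1).
Setting (5/4)·(t/12)^(-1) = 15/7 gives (t/12)^(-1) = 12/7, so t/12 = 7/12 and t = 7.

t = 7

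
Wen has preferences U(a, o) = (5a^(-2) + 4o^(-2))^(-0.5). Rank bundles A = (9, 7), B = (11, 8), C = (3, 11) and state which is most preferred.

Evaluate utility at each bundle:
U(A) = 2.641.
U(B) = 3.104.
U(C) = 1.303.
Highest utility is B, so B ≻ A ≻ C.

Bundle B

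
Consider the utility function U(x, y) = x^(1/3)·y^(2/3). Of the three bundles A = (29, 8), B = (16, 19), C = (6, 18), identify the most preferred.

Bundle B

Evaluate utility at each bundle:
U(A) = 12.289.
U(B) = 17.942.
U(C) = 12.481.
Highest utility is B, so B ≻ C ≻ A.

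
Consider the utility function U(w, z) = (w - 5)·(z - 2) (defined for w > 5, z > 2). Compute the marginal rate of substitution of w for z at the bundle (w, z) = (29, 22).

MRS = 5/6

MU_w = (z−2), MU_z = (w−5).
MRS = (z−2)/(w−5).
At (29, 22): MRS = 5/6.
That is, one extra unit of w is worth 5/6 units of z at the margin.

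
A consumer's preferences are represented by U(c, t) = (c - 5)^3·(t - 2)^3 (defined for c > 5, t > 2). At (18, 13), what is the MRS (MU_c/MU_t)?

MRS = 11/13

MU_c = 3·(c−5)^2·(t−2)^3, MU_t = 3·(c−5)^3·(t−2)^2.
MRS = (t−2)/(c−5).
At (18, 13): MRS = 11/13.
So at (18, 13) the consumer would give up 11/13 units of t for one more unit of c.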